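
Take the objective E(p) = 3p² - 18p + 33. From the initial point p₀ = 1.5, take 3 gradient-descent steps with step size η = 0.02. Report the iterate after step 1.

1.68

E′(p) = 6p - 18
Step 1: E′(1.5) = -9; p₁ = 1.5 − 0.02·(-9) = 1.68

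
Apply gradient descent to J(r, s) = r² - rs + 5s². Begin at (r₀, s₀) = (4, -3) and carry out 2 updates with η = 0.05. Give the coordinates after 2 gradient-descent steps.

∇J = (2r - s, -r + 10s)
Step 1: at (4, -3), ∇J = (11, -34) → (4, -3) − 0.05·(11, -34) = (3.45, -1.3)
Step 2: at (3.45, -1.3), ∇J = (8.2, -16.45) → (3.45, -1.3) − 0.05·(8.2, -16.45) = (3.04, -0.4775)

(3.04, -0.4775)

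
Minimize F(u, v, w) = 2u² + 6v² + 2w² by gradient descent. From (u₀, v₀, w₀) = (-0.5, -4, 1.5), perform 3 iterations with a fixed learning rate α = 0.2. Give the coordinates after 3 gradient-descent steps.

∇F = (4u, 12v, 4w)
(u₁, v₁, w₁) = (-0.5, -4, 1.5) − 0.2·(-2, -48, 6) = (-0.1, 5.6, 0.3)
(u₂, v₂, w₂) = (-0.1, 5.6, 0.3) − 0.2·(-0.4, 67.2, 1.2) = (-0.02, -7.84, 0.06)
(u₃, v₃, w₃) = (-0.02, -7.84, 0.06) − 0.2·(-0.08, -94.08, 0.24) = (-0.004, 10.976, 0.012)

(-0.004, 10.976, 0.012)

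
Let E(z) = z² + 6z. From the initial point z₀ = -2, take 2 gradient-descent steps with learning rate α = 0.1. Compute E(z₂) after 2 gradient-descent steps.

-8.5904

E′(z) = 2z + 6
z₁ = -2 − 0.1·2 = -2.2
z₂ = -2.2 − 0.1·1.6 = -2.36
E(-2.36) = -8.5904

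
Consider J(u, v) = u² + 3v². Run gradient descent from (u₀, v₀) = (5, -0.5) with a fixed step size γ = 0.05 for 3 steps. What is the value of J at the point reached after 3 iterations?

∇J = (2u, 6v)
(u₁, v₁) = (5, -0.5) − 0.05·(10, -3) = (4.5, -0.35)
(u₂, v₂) = (4.5, -0.35) − 0.05·(9, -2.1) = (4.05, -0.245)
(u₃, v₃) = (4.05, -0.245) − 0.05·(8.1, -1.47) = (3.645, -0.1715)
J(3.645, -0.1715) = 13.37426175

13.37426175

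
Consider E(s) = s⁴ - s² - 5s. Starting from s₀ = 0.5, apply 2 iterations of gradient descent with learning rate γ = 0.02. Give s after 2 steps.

0.71624152

E′(s) = 4s³ - 2s - 5
Step 1: E′(0.5) = -5.5; s₁ = 0.5 − 0.02·(-5.5) = 0.61
Step 2: E′(0.61) = -5.312076; s₂ = 0.61 − 0.02·(-5.312076) = 0.71624152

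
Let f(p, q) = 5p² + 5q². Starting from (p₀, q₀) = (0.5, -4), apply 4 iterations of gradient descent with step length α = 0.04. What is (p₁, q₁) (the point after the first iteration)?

∇f = (10p, 10q)
Step 1: at (0.5, -4), ∇f = (5, -40) → (0.5, -4) − 0.04·(5, -40) = (0.3, -2.4)

(0.3, -2.4)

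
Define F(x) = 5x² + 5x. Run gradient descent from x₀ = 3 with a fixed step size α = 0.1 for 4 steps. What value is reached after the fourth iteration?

F′(x) = 10x + 5
Step 1: F′(3) = 35; x₁ = 3 − 0.1·35 = -0.5
Step 2: F′(-0.5) = 0; x₂ = -0.5 − 0.1·0 = -0.5
Step 3: F′(-0.5) = 0; x₃ = -0.5 − 0.1·0 = -0.5
Step 4: F′(-0.5) = 0; x₄ = -0.5 − 0.1·0 = -0.5

-0.5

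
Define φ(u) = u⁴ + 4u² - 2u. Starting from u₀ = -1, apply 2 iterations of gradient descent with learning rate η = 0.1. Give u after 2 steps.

φ′(u) = 4u³ + 8u - 2
Step 1: φ′(-1) = -14; u₁ = -1 − 0.1·(-14) = 0.4
Step 2: φ′(0.4) = 1.456; u₂ = 0.4 − 0.1·1.456 = 0.2544

0.2544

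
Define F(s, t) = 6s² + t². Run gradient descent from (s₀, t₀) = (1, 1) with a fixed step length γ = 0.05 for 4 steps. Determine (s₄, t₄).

(0.0256, 0.6561)

∇F = (12s, 2t)
(s₁, t₁) = (1, 1) − 0.05·(12, 2) = (0.4, 0.9)
(s₂, t₂) = (0.4, 0.9) − 0.05·(4.8, 1.8) = (0.16, 0.81)
(s₃, t₃) = (0.16, 0.81) − 0.05·(1.92, 1.62) = (0.064, 0.729)
(s₄, t₄) = (0.064, 0.729) − 0.05·(0.768, 1.458) = (0.0256, 0.6561)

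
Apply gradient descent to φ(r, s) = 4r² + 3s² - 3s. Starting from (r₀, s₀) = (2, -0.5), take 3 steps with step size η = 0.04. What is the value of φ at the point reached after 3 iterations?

1.409979507712

∇φ = (8r, 6s - 3)
Step 1: at (2, -0.5), ∇φ = (16, -6) → (2, -0.5) − 0.04·(16, -6) = (1.36, -0.26)
Step 2: at (1.36, -0.26), ∇φ = (10.88, -4.56) → (1.36, -0.26) − 0.04·(10.88, -4.56) = (0.9248, -0.0776)
Step 3: at (0.9248, -0.0776), ∇φ = (7.3984, -3.4656) → (0.9248, -0.0776) − 0.04·(7.3984, -3.4656) = (0.628864, 0.061024)
φ(0.628864, 0.061024) = 1.409979507712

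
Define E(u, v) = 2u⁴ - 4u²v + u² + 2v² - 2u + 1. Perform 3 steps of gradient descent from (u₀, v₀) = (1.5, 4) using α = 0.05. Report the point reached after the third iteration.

(-0.53575, 3.3485)

∇E = (8u³ - 8uv + 2u - 2, -4u² + 4v)
Step 1: at (1.5, 4), ∇E = (-20, 7) → (1.5, 4) − 0.05·(-20, 7) = (2.5, 3.65)
Step 2: at (2.5, 3.65), ∇E = (55, -10.4) → (2.5, 3.65) − 0.05·(55, -10.4) = (-0.25, 4.17)
Step 3: at (-0.25, 4.17), ∇E = (5.715, 16.43) → (-0.25, 4.17) − 0.05·(5.715, 16.43) = (-0.53575, 3.3485)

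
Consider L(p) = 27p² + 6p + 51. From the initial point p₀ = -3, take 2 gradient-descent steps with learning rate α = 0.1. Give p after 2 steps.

-56.04

L′(p) = 54p + 6
Step 1: L′(-3) = -156; p₁ = -3 − 0.1·(-156) = 12.6
Step 2: L′(12.6) = 686.4; p₂ = 12.6 − 0.1·686.4 = -56.04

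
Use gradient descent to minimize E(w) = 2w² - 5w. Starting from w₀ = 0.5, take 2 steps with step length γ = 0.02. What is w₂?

E′(w) = 4w - 5
w₁ = 0.5 − 0.02·(-3) = 0.56
w₂ = 0.56 − 0.02·(-2.76) = 0.6152

0.6152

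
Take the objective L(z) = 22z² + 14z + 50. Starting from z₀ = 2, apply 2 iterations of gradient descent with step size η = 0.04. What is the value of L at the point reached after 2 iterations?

L′(z) = 44z + 14
z₁ = 2 − 0.04·102 = -2.08
z₂ = -2.08 − 0.04·(-77.52) = 1.0208
L(1.0208) = 87.21591808

87.21591808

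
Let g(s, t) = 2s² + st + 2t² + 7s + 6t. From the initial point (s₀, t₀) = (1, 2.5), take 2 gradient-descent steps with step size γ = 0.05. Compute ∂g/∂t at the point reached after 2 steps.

∇g = (4s + t + 7, s + 4t + 6)
Step 1: at (1, 2.5), ∇g = (13.5, 17) → (1, 2.5) − 0.05·(13.5, 17) = (0.325, 1.65)
Step 2: at (0.325, 1.65), ∇g = (9.95, 12.925) → (0.325, 1.65) − 0.05·(9.95, 12.925) = (-0.1725, 1.00375)
∂g/∂t at (-0.1725, 1.00375) = 9.8425

9.8425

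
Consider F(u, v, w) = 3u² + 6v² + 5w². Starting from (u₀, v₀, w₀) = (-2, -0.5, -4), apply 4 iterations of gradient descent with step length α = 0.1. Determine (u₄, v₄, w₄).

(-0.0512, -0.0008, 0)

∇F = (6u, 12v, 10w)
(u₁, v₁, w₁) = (-2, -0.5, -4) − 0.1·(-12, -6, -40) = (-0.8, 0.1, 0)
(u₂, v₂, w₂) = (-0.8, 0.1, 0) − 0.1·(-4.8, 1.2, 0) = (-0.32, -0.02, 0)
(u₃, v₃, w₃) = (-0.32, -0.02, 0) − 0.1·(-1.92, -0.24, 0) = (-0.128, 0.004, 0)
(u₄, v₄, w₄) = (-0.128, 0.004, 0) − 0.1·(-0.768, 0.048, 0) = (-0.0512, -0.0008, 0)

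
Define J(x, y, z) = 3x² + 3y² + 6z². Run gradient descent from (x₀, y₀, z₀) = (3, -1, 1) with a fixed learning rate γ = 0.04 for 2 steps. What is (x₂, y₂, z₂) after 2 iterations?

(1.7328, -0.5776, 0.2704)

∇J = (6x, 6y, 12z)
(x₁, y₁, z₁) = (3, -1, 1) − 0.04·(18, -6, 12) = (2.28, -0.76, 0.52)
(x₂, y₂, z₂) = (2.28, -0.76, 0.52) − 0.04·(13.68, -4.56, 6.24) = (1.7328, -0.5776, 0.2704)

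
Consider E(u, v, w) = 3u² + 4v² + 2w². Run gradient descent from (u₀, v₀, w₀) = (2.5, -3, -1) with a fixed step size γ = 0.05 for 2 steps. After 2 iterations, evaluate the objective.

∇E = (6u, 8v, 4w)
Step 1: at (2.5, -3, -1), ∇E = (15, -24, -4) → (2.5, -3, -1) − 0.05·(15, -24, -4) = (1.75, -1.8, -0.8)
Step 2: at (1.75, -1.8, -0.8), ∇E = (10.5, -14.4, -3.2) → (1.75, -1.8, -0.8) − 0.05·(10.5, -14.4, -3.2) = (1.225, -1.08, -0.64)
E(1.225, -1.08, -0.64) = 9.986675

9.986675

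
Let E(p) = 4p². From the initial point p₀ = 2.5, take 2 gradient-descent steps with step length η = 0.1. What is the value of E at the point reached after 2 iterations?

0.04

E′(p) = 8p
Step 1: E′(2.5) = 20; p₁ = 2.5 − 0.1·20 = 0.5
Step 2: E′(0.5) = 4; p₂ = 0.5 − 0.1·4 = 0.1
E(0.1) = 0.04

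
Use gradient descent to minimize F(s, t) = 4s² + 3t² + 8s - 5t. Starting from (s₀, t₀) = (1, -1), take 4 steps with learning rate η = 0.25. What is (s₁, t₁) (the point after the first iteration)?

∇F = (8s + 8, 6t - 5)
Step 1: at (1, -1), ∇F = (16, -11) → (1, -1) − 0.25·(16, -11) = (-3, 1.75)

(-3, 1.75)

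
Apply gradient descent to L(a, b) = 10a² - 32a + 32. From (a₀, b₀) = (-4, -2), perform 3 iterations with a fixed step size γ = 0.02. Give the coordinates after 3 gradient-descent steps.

(0.3904, -2)

∇L = (20a - 32, 0)
Step 1: at (-4, -2), ∇L = (-112, 0) → (-4, -2) − 0.02·(-112, 0) = (-1.76, -2)
Step 2: at (-1.76, -2), ∇L = (-67.2, 0) → (-1.76, -2) − 0.02·(-67.2, 0) = (-0.416, -2)
Step 3: at (-0.416, -2), ∇L = (-40.32, 0) → (-0.416, -2) − 0.02·(-40.32, 0) = (0.3904, -2)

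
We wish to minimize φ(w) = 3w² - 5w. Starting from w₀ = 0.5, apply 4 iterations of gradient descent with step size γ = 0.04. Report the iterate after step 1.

0.58

φ′(w) = 6w - 5
Step 1: φ′(0.5) = -2; w₁ = 0.5 − 0.04·(-2) = 0.58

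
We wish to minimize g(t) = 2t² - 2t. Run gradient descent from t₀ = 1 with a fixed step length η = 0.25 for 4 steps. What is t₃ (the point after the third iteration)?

g′(t) = 4t - 2
Step 1: g′(1) = 2; t₁ = 1 − 0.25·2 = 0.5
Step 2: g′(0.5) = 0; t₂ = 0.5 − 0.25·0 = 0.5
Step 3: g′(0.5) = 0; t₃ = 0.5 − 0.25·0 = 0.5

0.5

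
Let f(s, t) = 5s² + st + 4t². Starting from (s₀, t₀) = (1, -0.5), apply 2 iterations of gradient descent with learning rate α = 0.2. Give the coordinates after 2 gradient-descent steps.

(0.88, 0.12)

∇f = (10s + t, s + 8t)
(s₁, t₁) = (1, -0.5) − 0.2·(9.5, -3) = (-0.9, 0.1)
(s₂, t₂) = (-0.9, 0.1) − 0.2·(-8.9, -0.1) = (0.88, 0.12)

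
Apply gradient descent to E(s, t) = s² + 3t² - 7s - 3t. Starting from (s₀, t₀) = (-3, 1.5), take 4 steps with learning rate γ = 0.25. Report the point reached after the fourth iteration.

∇E = (2s - 7, 6t - 3)
Step 1: at (-3, 1.5), ∇E = (-13, 6) → (-3, 1.5) − 0.25·(-13, 6) = (0.25, 0)
Step 2: at (0.25, 0), ∇E = (-6.5, -3) → (0.25, 0) − 0.25·(-6.5, -3) = (1.875, 0.75)
Step 3: at (1.875, 0.75), ∇E = (-3.25, 1.5) → (1.875, 0.75) − 0.25·(-3.25, 1.5) = (2.6875, 0.375)
Step 4: at (2.6875, 0.375), ∇E = (-1.625, -0.75) → (2.6875, 0.375) − 0.25·(-1.625, -0.75) = (3.09375, 0.5625)

(3.09375, 0.5625)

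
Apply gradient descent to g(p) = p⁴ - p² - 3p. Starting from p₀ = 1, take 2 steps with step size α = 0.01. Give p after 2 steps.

1.01898796

g′(p) = 4p³ - 2p - 3
Step 1: g′(1) = -1; p₁ = 1 − 0.01·(-1) = 1.01
Step 2: g′(1.01) = -0.898796; p₂ = 1.01 − 0.01·(-0.898796) = 1.01898796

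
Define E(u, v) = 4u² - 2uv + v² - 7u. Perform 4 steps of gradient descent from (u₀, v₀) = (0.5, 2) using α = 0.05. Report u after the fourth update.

∇E = (8u - 2v - 7, -2u + 2v)
Step 1: at (0.5, 2), ∇E = (-7, 3) → (0.5, 2) − 0.05·(-7, 3) = (0.85, 1.85)
Step 2: at (0.85, 1.85), ∇E = (-3.9, 2) → (0.85, 1.85) − 0.05·(-3.9, 2) = (1.045, 1.75)
Step 3: at (1.045, 1.75), ∇E = (-2.14, 1.41) → (1.045, 1.75) − 0.05·(-2.14, 1.41) = (1.152, 1.6795)
Step 4: at (1.152, 1.6795), ∇E = (-1.143, 1.055) → (1.152, 1.6795) − 0.05·(-1.143, 1.055) = (1.20915, 1.62675)
u = 1.20915

1.20915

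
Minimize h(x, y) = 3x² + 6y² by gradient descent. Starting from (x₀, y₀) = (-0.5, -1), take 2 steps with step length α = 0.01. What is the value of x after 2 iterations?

∇h = (6x, 12y)
Step 1: at (-0.5, -1), ∇h = (-3, -12) → (-0.5, -1) − 0.01·(-3, -12) = (-0.47, -0.88)
Step 2: at (-0.47, -0.88), ∇h = (-2.82, -10.56) → (-0.47, -0.88) − 0.01·(-2.82, -10.56) = (-0.4418, -0.7744)
x = -0.4418

-0.4418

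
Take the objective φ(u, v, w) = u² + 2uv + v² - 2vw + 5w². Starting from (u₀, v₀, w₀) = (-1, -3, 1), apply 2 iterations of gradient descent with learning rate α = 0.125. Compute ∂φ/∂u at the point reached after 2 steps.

-2.25

∇φ = (2u + 2v, 2u + 2v - 2w, -2v + 10w)
Step 1: at (-1, -3, 1), ∇φ = (-8, -10, 16) → (-1, -3, 1) − 0.125·(-8, -10, 16) = (0, -1.75, -1)
Step 2: at (0, -1.75, -1), ∇φ = (-3.5, -1.5, -6.5) → (0, -1.75, -1) − 0.125·(-3.5, -1.5, -6.5) = (0.4375, -1.5625, -0.1875)
∂φ/∂u at (0.4375, -1.5625, -0.1875) = -2.25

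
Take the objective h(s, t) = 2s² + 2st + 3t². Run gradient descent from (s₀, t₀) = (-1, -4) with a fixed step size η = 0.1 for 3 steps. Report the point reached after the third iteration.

∇h = (4s + 2t, 2s + 6t)
Step 1: at (-1, -4), ∇h = (-12, -26) → (-1, -4) − 0.1·(-12, -26) = (0.2, -1.4)
Step 2: at (0.2, -1.4), ∇h = (-2, -8) → (0.2, -1.4) − 0.1·(-2, -8) = (0.4, -0.6)
Step 3: at (0.4, -0.6), ∇h = (0.4, -2.8) → (0.4, -0.6) − 0.1·(0.4, -2.8) = (0.36, -0.32)

(0.36, -0.32)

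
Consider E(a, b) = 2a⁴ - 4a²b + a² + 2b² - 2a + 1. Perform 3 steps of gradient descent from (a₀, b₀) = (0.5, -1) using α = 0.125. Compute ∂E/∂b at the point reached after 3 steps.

∇E = (8a³ - 8ab + 2a - 2, -4a² + 4b)
Step 1: at (0.5, -1), ∇E = (4, -5) → (0.5, -1) − 0.125·(4, -5) = (0, -0.375)
Step 2: at (0, -0.375), ∇E = (-2, -1.5) → (0, -0.375) − 0.125·(-2, -1.5) = (0.25, -0.1875)
Step 3: at (0.25, -0.1875), ∇E = (-1, -1) → (0.25, -0.1875) − 0.125·(-1, -1) = (0.375, -0.0625)
∂E/∂b at (0.375, -0.0625) = -0.8125

-0.8125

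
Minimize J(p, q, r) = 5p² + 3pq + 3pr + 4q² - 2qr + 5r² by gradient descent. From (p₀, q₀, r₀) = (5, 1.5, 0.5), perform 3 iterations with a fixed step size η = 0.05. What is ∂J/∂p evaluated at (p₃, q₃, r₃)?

4.30975

∇J = (10p + 3q + 3r, 3p + 8q - 2r, 3p - 2q + 10r)
Step 1: at (5, 1.5, 0.5), ∇J = (56, 26, 17) → (5, 1.5, 0.5) − 0.05·(56, 26, 17) = (2.2, 0.2, -0.35)
Step 2: at (2.2, 0.2, -0.35), ∇J = (21.55, 8.9, 2.7) → (2.2, 0.2, -0.35) − 0.05·(21.55, 8.9, 2.7) = (1.1225, -0.245, -0.485)
Step 3: at (1.1225, -0.245, -0.485), ∇J = (9.035, 2.3775, -0.9925) → (1.1225, -0.245, -0.485) − 0.05·(9.035, 2.3775, -0.9925) = (0.67075, -0.363875, -0.435375)
∂J/∂p at (0.67075, -0.363875, -0.435375) = 4.30975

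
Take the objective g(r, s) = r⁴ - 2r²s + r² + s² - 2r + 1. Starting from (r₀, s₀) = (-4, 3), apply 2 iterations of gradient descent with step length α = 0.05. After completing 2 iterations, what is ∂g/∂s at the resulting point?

∇g = (4r³ - 4rs + 2r - 2, -2r² + 2s)
(r₁, s₁) = (-4, 3) − 0.05·(-218, -26) = (6.9, 4.3)
(r₂, s₂) = (6.9, 4.3) − 0.05·(1207.156, -86.62) = (-53.4578, 8.631)
∂g/∂s at (-53.4578, 8.631) = -5698.21076168

-5698.21076168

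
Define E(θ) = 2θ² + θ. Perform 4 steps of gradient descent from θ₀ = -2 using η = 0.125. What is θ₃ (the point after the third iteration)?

-0.46875

E′(θ) = 4θ + 1
θ₁ = -2 − 0.125·(-7) = -1.125
θ₂ = -1.125 − 0.125·(-3.5) = -0.6875
θ₃ = -0.6875 − 0.125·(-1.75) = -0.46875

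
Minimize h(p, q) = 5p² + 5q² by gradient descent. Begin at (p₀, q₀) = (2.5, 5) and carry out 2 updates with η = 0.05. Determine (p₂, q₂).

(0.625, 1.25)

∇h = (10p, 10q)
(p₁, q₁) = (2.5, 5) − 0.05·(25, 50) = (1.25, 2.5)
(p₂, q₂) = (1.25, 2.5) − 0.05·(12.5, 25) = (0.625, 1.25)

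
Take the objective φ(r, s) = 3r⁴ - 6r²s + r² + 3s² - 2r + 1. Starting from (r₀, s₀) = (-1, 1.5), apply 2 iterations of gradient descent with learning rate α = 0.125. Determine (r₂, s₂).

(0.1328125, 1.453125)

∇φ = (12r³ - 12rs + 2r - 2, -6r² + 6s)
Step 1: at (-1, 1.5), ∇φ = (2, 3) → (-1, 1.5) − 0.125·(2, 3) = (-1.25, 1.125)
Step 2: at (-1.25, 1.125), ∇φ = (-11.0625, -2.625) → (-1.25, 1.125) − 0.125·(-11.0625, -2.625) = (0.1328125, 1.453125)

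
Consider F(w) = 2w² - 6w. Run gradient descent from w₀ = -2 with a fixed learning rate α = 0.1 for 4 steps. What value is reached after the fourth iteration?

1.0464

F′(w) = 4w - 6
Step 1: F′(-2) = -14; w₁ = -2 − 0.1·(-14) = -0.6
Step 2: F′(-0.6) = -8.4; w₂ = -0.6 − 0.1·(-8.4) = 0.24
Step 3: F′(0.24) = -5.04; w₃ = 0.24 − 0.1·(-5.04) = 0.744
Step 4: F′(0.744) = -3.024; w₄ = 0.744 − 0.1·(-3.024) = 1.0464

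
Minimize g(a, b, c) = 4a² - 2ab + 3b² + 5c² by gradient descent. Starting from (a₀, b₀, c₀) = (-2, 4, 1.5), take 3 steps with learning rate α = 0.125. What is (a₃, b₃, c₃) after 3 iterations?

(0.09375, 0.125, -0.0234375)

∇g = (8a - 2b, -2a + 6b, 10c)
Step 1: at (-2, 4, 1.5), ∇g = (-24, 28, 15) → (-2, 4, 1.5) − 0.125·(-24, 28, 15) = (1, 0.5, -0.375)
Step 2: at (1, 0.5, -0.375), ∇g = (7, 1, -3.75) → (1, 0.5, -0.375) − 0.125·(7, 1, -3.75) = (0.125, 0.375, 0.09375)
Step 3: at (0.125, 0.375, 0.09375), ∇g = (0.25, 2, 0.9375) → (0.125, 0.375, 0.09375) − 0.125·(0.25, 2, 0.9375) = (0.09375, 0.125, -0.0234375)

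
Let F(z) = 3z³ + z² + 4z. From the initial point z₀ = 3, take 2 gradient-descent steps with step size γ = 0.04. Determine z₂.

-0.896256

F′(z) = 9z² + 2z + 4
z₁ = 3 − 0.04·91 = -0.64
z₂ = -0.64 − 0.04·6.4064 = -0.896256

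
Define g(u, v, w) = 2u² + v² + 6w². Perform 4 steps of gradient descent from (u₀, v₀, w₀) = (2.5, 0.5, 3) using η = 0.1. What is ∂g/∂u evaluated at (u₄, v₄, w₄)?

∇g = (4u, 2v, 12w)
(u₁, v₁, w₁) = (2.5, 0.5, 3) − 0.1·(10, 1, 36) = (1.5, 0.4, -0.6)
(u₂, v₂, w₂) = (1.5, 0.4, -0.6) − 0.1·(6, 0.8, -7.2) = (0.9, 0.32, 0.12)
(u₃, v₃, w₃) = (0.9, 0.32, 0.12) − 0.1·(3.6, 0.64, 1.44) = (0.54, 0.256, -0.024)
(u₄, v₄, w₄) = (0.54, 0.256, -0.024) − 0.1·(2.16, 0.512, -0.288) = (0.324, 0.2048, 0.0048)
∂g/∂u at (0.324, 0.2048, 0.0048) = 1.296

1.296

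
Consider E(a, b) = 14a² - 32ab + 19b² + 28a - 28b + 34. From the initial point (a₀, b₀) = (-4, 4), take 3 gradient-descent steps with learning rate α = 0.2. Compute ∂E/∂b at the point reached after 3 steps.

-440758.24

∇E = (28a - 32b + 28, -32a + 38b - 28)
Step 1: at (-4, 4), ∇E = (-212, 252) → (-4, 4) − 0.2·(-212, 252) = (38.4, -46.4)
Step 2: at (38.4, -46.4), ∇E = (2588, -3020) → (38.4, -46.4) − 0.2·(2588, -3020) = (-479.2, 557.6)
Step 3: at (-479.2, 557.6), ∇E = (-31232.8, 36495.2) → (-479.2, 557.6) − 0.2·(-31232.8, 36495.2) = (5767.36, -6741.44)
∂E/∂b at (5767.36, -6741.44) = -440758.24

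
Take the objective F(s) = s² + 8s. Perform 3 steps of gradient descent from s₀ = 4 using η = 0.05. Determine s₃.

1.832

F′(s) = 2s + 8
Step 1: F′(4) = 16; s₁ = 4 − 0.05·16 = 3.2
Step 2: F′(3.2) = 14.4; s₂ = 3.2 − 0.05·14.4 = 2.48
Step 3: F′(2.48) = 12.96; s₃ = 2.48 − 0.05·12.96 = 1.832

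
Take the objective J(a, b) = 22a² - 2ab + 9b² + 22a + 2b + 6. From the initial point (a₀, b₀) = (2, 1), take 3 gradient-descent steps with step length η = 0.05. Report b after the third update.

∇J = (44a - 2b + 22, -2a + 18b + 2)
Step 1: at (2, 1), ∇J = (108, 16) → (2, 1) − 0.05·(108, 16) = (-3.4, 0.2)
Step 2: at (-3.4, 0.2), ∇J = (-128, 12.4) → (-3.4, 0.2) − 0.05·(-128, 12.4) = (3, -0.42)
Step 3: at (3, -0.42), ∇J = (154.84, -11.56) → (3, -0.42) − 0.05·(154.84, -11.56) = (-4.742, 0.158)
b = 0.158

0.158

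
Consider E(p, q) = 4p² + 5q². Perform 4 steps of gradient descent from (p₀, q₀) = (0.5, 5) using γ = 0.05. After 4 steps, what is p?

0.0648

∇E = (8p, 10q)
Step 1: at (0.5, 5), ∇E = (4, 50) → (0.5, 5) − 0.05·(4, 50) = (0.3, 2.5)
Step 2: at (0.3, 2.5), ∇E = (2.4, 25) → (0.3, 2.5) − 0.05·(2.4, 25) = (0.18, 1.25)
Step 3: at (0.18, 1.25), ∇E = (1.44, 12.5) → (0.18, 1.25) − 0.05·(1.44, 12.5) = (0.108, 0.625)
Step 4: at (0.108, 0.625), ∇E = (0.864, 6.25) → (0.108, 0.625) − 0.05·(0.864, 6.25) = (0.0648, 0.3125)
p = 0.0648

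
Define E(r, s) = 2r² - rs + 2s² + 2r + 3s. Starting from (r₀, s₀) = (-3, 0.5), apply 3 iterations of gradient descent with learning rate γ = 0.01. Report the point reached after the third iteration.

(-2.6997575, 0.27253)

∇E = (4r - s + 2, -r + 4s + 3)
(r₁, s₁) = (-3, 0.5) − 0.01·(-10.5, 8) = (-2.895, 0.42)
(r₂, s₂) = (-2.895, 0.42) − 0.01·(-10, 7.575) = (-2.795, 0.34425)
(r₃, s₃) = (-2.795, 0.34425) − 0.01·(-9.52425, 7.172) = (-2.6997575, 0.27253)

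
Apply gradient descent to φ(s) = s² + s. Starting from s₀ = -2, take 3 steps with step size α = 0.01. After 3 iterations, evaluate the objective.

1.743145356944

φ′(s) = 2s + 1
Step 1: φ′(-2) = -3; s₁ = -2 − 0.01·(-3) = -1.97
Step 2: φ′(-1.97) = -2.94; s₂ = -1.97 − 0.01·(-2.94) = -1.9406
Step 3: φ′(-1.9406) = -2.8812; s₃ = -1.9406 − 0.01·(-2.8812) = -1.911788
φ(-1.911788) = 1.743145356944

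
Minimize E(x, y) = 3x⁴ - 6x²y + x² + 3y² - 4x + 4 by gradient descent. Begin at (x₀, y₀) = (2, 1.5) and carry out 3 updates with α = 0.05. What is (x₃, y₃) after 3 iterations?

(-0.907075, 1.94325)

∇E = (12x³ - 12xy + 2x - 4, -6x² + 6y)
(x₁, y₁) = (2, 1.5) − 0.05·(60, -15) = (-1, 2.25)
(x₂, y₂) = (-1, 2.25) − 0.05·(9, 7.5) = (-1.45, 1.875)
(x₃, y₃) = (-1.45, 1.875) − 0.05·(-10.8585, -1.365) = (-0.907075, 1.94325)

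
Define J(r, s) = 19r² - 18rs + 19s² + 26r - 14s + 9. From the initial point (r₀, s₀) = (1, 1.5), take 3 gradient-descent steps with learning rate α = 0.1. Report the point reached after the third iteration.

∇J = (38r - 18s + 26, -18r + 38s - 14)
Step 1: at (1, 1.5), ∇J = (37, 25) → (1, 1.5) − 0.1·(37, 25) = (-2.7, -1)
Step 2: at (-2.7, -1), ∇J = (-58.6, -3.4) → (-2.7, -1) − 0.1·(-58.6, -3.4) = (3.16, -0.66)
Step 3: at (3.16, -0.66), ∇J = (157.96, -95.96) → (3.16, -0.66) − 0.1·(157.96, -95.96) = (-12.636, 8.936)

(-12.636, 8.936)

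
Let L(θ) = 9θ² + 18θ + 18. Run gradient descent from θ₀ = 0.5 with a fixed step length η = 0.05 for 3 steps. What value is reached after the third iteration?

-0.9985

L′(θ) = 18θ + 18
θ₁ = 0.5 − 0.05·27 = -0.85
θ₂ = -0.85 − 0.05·2.7 = -0.985
θ₃ = -0.985 − 0.05·0.27 = -0.9985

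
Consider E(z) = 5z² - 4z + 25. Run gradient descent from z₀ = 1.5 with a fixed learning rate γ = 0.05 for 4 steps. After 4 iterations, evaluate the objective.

24.2236328125

E′(z) = 10z - 4
Step 1: E′(1.5) = 11; z₁ = 1.5 − 0.05·11 = 0.95
Step 2: E′(0.95) = 5.5; z₂ = 0.95 − 0.05·5.5 = 0.675
Step 3: E′(0.675) = 2.75; z₃ = 0.675 − 0.05·2.75 = 0.5375
Step 4: E′(0.5375) = 1.375; z₄ = 0.5375 − 0.05·1.375 = 0.46875
E(0.46875) = 24.2236328125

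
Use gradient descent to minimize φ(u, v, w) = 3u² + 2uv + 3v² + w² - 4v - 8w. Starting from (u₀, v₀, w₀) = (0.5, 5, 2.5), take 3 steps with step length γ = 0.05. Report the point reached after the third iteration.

∇φ = (6u + 2v, 2u + 6v - 4, 2w - 8)
Step 1: at (0.5, 5, 2.5), ∇φ = (13, 27, -3) → (0.5, 5, 2.5) − 0.05·(13, 27, -3) = (-0.15, 3.65, 2.65)
Step 2: at (-0.15, 3.65, 2.65), ∇φ = (6.4, 17.6, -2.7) → (-0.15, 3.65, 2.65) − 0.05·(6.4, 17.6, -2.7) = (-0.47, 2.77, 2.785)
Step 3: at (-0.47, 2.77, 2.785), ∇φ = (2.72, 11.68, -2.43) → (-0.47, 2.77, 2.785) − 0.05·(2.72, 11.68, -2.43) = (-0.606, 2.186, 2.9065)

(-0.606, 2.186, 2.9065)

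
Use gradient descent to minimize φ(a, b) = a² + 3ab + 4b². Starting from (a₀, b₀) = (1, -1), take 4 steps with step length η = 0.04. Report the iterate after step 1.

(1.04, -0.8)

∇φ = (2a + 3b, 3a + 8b)
Step 1: at (1, -1), ∇φ = (-1, -5) → (1, -1) − 0.04·(-1, -5) = (1.04, -0.8)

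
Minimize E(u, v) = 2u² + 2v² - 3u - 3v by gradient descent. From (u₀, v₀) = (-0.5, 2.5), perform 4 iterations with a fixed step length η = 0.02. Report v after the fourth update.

∇E = (4u - 3, 4v - 3)
(u₁, v₁) = (-0.5, 2.5) − 0.02·(-5, 7) = (-0.4, 2.36)
(u₂, v₂) = (-0.4, 2.36) − 0.02·(-4.6, 6.44) = (-0.308, 2.2312)
(u₃, v₃) = (-0.308, 2.2312) − 0.02·(-4.232, 5.9248) = (-0.22336, 2.112704)
(u₄, v₄) = (-0.22336, 2.112704) − 0.02·(-3.89344, 5.450816) = (-0.1454912, 2.00368768)
v = 2.00368768

2.00368768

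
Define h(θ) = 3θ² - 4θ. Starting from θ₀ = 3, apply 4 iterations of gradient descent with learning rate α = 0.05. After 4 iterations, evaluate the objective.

h′(θ) = 6θ - 4
Step 1: h′(3) = 14; θ₁ = 3 − 0.05·14 = 2.3
Step 2: h′(2.3) = 9.8; θ₂ = 2.3 − 0.05·9.8 = 1.81
Step 3: h′(1.81) = 6.86; θ₃ = 1.81 − 0.05·6.86 = 1.467
Step 4: h′(1.467) = 4.802; θ₄ = 1.467 − 0.05·4.802 = 1.2269
h(1.2269) = -0.39174917

-0.39174917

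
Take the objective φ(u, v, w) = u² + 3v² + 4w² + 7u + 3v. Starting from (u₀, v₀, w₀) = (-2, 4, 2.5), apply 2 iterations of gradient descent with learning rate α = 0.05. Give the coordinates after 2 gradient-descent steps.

(-2.285, 1.705, 0.9)

∇φ = (2u + 7, 6v + 3, 8w)
(u₁, v₁, w₁) = (-2, 4, 2.5) − 0.05·(3, 27, 20) = (-2.15, 2.65, 1.5)
(u₂, v₂, w₂) = (-2.15, 2.65, 1.5) − 0.05·(2.7, 18.9, 12) = (-2.285, 1.705, 0.9)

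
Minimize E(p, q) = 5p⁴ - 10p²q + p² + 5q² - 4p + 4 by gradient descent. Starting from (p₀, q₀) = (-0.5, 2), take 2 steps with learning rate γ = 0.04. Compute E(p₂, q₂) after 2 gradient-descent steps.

9.162

∇E = (20p³ - 20pq + 2p - 4, -10p² + 10q)
(p₁, q₁) = (-0.5, 2) − 0.04·(12.5, 17.5) = (-1, 1.3)
(p₂, q₂) = (-1, 1.3) − 0.04·(0, 3) = (-1, 1.18)
E(-1, 1.18) = 9.162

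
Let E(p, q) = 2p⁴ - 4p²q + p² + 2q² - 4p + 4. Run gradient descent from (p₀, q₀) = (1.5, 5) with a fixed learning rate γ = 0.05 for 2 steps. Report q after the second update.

∇E = (8p³ - 8pq + 2p - 4, -4p² + 4q)
Step 1: at (1.5, 5), ∇E = (-34, 11) → (1.5, 5) − 0.05·(-34, 11) = (3.2, 4.45)
Step 2: at (3.2, 4.45), ∇E = (150.624, -23.16) → (3.2, 4.45) − 0.05·(150.624, -23.16) = (-4.3312, 5.608)
q = 5.608

5.608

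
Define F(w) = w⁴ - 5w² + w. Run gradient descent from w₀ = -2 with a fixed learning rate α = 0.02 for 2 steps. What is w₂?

-1.70481984

F′(w) = 4w³ - 10w + 1
Step 1: F′(-2) = -11; w₁ = -2 − 0.02·(-11) = -1.78
Step 2: F′(-1.78) = -3.759008; w₂ = -1.78 − 0.02·(-3.759008) = -1.70481984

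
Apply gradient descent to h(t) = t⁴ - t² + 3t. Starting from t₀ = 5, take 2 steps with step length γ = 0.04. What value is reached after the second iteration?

h′(t) = 4t³ - 2t + 3
t₁ = 5 − 0.04·493 = -14.72
t₂ = -14.72 − 0.04·(-12725.584192) = 494.30336768

494.30336768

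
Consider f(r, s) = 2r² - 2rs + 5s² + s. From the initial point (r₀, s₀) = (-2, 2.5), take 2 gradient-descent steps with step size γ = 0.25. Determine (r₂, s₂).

(-2.5, 7.875)

∇f = (4r - 2s, -2r + 10s + 1)
(r₁, s₁) = (-2, 2.5) − 0.25·(-13, 30) = (1.25, -5)
(r₂, s₂) = (1.25, -5) − 0.25·(15, -51.5) = (-2.5, 7.875)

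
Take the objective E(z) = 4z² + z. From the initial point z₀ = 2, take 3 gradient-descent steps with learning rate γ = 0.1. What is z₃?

E′(z) = 8z + 1
Step 1: E′(2) = 17; z₁ = 2 − 0.1·17 = 0.3
Step 2: E′(0.3) = 3.4; z₂ = 0.3 − 0.1·3.4 = -0.04
Step 3: E′(-0.04) = 0.68; z₃ = -0.04 − 0.1·0.68 = -0.108

-0.108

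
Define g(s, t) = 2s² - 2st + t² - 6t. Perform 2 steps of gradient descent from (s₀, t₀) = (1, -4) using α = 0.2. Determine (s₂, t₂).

∇g = (4s - 2t, -2s + 2t - 6)
Step 1: at (1, -4), ∇g = (12, -16) → (1, -4) − 0.2·(12, -16) = (-1.4, -0.8)
Step 2: at (-1.4, -0.8), ∇g = (-4, -4.8) → (-1.4, -0.8) − 0.2·(-4, -4.8) = (-0.6, 0.16)

(-0.6, 0.16)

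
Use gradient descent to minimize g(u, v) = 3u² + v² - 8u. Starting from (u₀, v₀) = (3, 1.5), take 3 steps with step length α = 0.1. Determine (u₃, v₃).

∇g = (6u - 8, 2v)
(u₁, v₁) = (3, 1.5) − 0.1·(10, 3) = (2, 1.2)
(u₂, v₂) = (2, 1.2) − 0.1·(4, 2.4) = (1.6, 0.96)
(u₃, v₃) = (1.6, 0.96) − 0.1·(1.6, 1.92) = (1.44, 0.768)

(1.44, 0.768)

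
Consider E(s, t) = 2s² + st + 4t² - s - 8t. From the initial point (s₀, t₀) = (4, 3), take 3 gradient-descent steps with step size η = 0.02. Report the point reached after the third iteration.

(3.026032, 2.001472)

∇E = (4s + t - 1, s + 8t - 8)
(s₁, t₁) = (4, 3) − 0.02·(18, 20) = (3.64, 2.6)
(s₂, t₂) = (3.64, 2.6) − 0.02·(16.16, 16.44) = (3.3168, 2.2712)
(s₃, t₃) = (3.3168, 2.2712) − 0.02·(14.5384, 13.4864) = (3.026032, 2.001472)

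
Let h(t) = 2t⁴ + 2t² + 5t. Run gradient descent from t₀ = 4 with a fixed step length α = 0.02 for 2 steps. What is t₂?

h′(t) = 8t³ + 4t + 5
Step 1: h′(4) = 533; t₁ = 4 − 0.02·533 = -6.66
Step 2: h′(-6.66) = -2384.906368; t₂ = -6.66 − 0.02·(-2384.906368) = 41.03812736

41.03812736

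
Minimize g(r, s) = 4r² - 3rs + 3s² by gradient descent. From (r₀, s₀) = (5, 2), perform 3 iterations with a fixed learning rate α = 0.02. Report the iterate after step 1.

(4.32, 2.06)

∇g = (8r - 3s, -3r + 6s)
(r₁, s₁) = (5, 2) − 0.02·(34, -3) = (4.32, 2.06)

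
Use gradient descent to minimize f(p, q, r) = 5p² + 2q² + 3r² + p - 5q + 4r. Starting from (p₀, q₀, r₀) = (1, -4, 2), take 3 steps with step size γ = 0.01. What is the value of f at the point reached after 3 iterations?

56.57362986952

∇f = (10p + 1, 4q - 5, 6r + 4)
Step 1: at (1, -4, 2), ∇f = (11, -21, 16) → (1, -4, 2) − 0.01·(11, -21, 16) = (0.89, -3.79, 1.84)
Step 2: at (0.89, -3.79, 1.84), ∇f = (9.9, -20.16, 15.04) → (0.89, -3.79, 1.84) − 0.01·(9.9, -20.16, 15.04) = (0.791, -3.5884, 1.6896)
Step 3: at (0.791, -3.5884, 1.6896), ∇f = (8.91, -19.3536, 14.1376) → (0.791, -3.5884, 1.6896) − 0.01·(8.91, -19.3536, 14.1376) = (0.7019, -3.394864, 1.548224)
f(0.7019, -3.394864, 1.548224) = 56.57362986952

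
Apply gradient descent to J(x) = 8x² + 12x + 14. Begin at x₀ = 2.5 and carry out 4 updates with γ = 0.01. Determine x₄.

J′(x) = 16x + 12
Step 1: J′(2.5) = 52; x₁ = 2.5 − 0.01·52 = 1.98
Step 2: J′(1.98) = 43.68; x₂ = 1.98 − 0.01·43.68 = 1.5432
Step 3: J′(1.5432) = 36.6912; x₃ = 1.5432 − 0.01·36.6912 = 1.176288
Step 4: J′(1.176288) = 30.820608; x₄ = 1.176288 − 0.01·30.820608 = 0.86808192

0.86808192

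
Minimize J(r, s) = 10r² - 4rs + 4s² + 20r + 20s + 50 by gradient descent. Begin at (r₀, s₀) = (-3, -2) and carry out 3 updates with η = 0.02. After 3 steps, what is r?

∇J = (20r - 4s + 20, -4r + 8s + 20)
Step 1: at (-3, -2), ∇J = (-32, 16) → (-3, -2) − 0.02·(-32, 16) = (-2.36, -2.32)
Step 2: at (-2.36, -2.32), ∇J = (-17.92, 10.88) → (-2.36, -2.32) − 0.02·(-17.92, 10.88) = (-2.0016, -2.5376)
Step 3: at (-2.0016, -2.5376), ∇J = (-9.8816, 7.7056) → (-2.0016, -2.5376) − 0.02·(-9.8816, 7.7056) = (-1.803968, -2.691712)
r = -1.803968

-1.803968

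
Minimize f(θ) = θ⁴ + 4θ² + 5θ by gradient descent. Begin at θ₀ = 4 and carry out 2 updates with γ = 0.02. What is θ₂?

-1.14761152

f′(θ) = 4θ³ + 8θ + 5
θ₁ = 4 − 0.02·293 = -1.86
θ₂ = -1.86 − 0.02·(-35.619424) = -1.14761152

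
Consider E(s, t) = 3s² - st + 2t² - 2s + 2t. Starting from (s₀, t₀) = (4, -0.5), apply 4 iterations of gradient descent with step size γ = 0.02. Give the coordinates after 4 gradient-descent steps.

∇E = (6s - t - 2, -s + 4t + 2)
(s₁, t₁) = (4, -0.5) − 0.02·(22.5, -4) = (3.55, -0.42)
(s₂, t₂) = (3.55, -0.42) − 0.02·(19.72, -3.23) = (3.1556, -0.3554)
(s₃, t₃) = (3.1556, -0.3554) − 0.02·(17.289, -2.5772) = (2.80982, -0.303856)
(s₄, t₄) = (2.80982, -0.303856) − 0.02·(15.162776, -2.025244) = (2.50656448, -0.26335112)

(2.50656448, -0.26335112)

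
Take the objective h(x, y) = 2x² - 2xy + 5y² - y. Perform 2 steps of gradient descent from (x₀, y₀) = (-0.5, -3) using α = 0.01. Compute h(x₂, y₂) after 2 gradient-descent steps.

∇h = (4x - 2y, -2x + 10y - 1)
(x₁, y₁) = (-0.5, -3) − 0.01·(4, -30) = (-0.54, -2.7)
(x₂, y₂) = (-0.54, -2.7) − 0.01·(3.24, -26.92) = (-0.5724, -2.4308)
h(-0.5724, -2.4308) = 29.84724688

29.84724688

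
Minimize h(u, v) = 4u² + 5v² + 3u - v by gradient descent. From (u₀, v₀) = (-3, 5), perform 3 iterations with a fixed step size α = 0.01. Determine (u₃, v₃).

(-2.419056, 3.6721)

∇h = (8u + 3, 10v - 1)
Step 1: at (-3, 5), ∇h = (-21, 49) → (-3, 5) − 0.01·(-21, 49) = (-2.79, 4.51)
Step 2: at (-2.79, 4.51), ∇h = (-19.32, 44.1) → (-2.79, 4.51) − 0.01·(-19.32, 44.1) = (-2.5968, 4.069)
Step 3: at (-2.5968, 4.069), ∇h = (-17.7744, 39.69) → (-2.5968, 4.069) − 0.01·(-17.7744, 39.69) = (-2.419056, 3.6721)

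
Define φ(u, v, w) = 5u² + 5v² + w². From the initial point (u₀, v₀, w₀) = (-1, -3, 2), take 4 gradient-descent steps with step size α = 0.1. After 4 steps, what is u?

0

∇φ = (10u, 10v, 2w)
(u₁, v₁, w₁) = (-1, -3, 2) − 0.1·(-10, -30, 4) = (0, 0, 1.6)
(u₂, v₂, w₂) = (0, 0, 1.6) − 0.1·(0, 0, 3.2) = (0, 0, 1.28)
(u₃, v₃, w₃) = (0, 0, 1.28) − 0.1·(0, 0, 2.56) = (0, 0, 1.024)
(u₄, v₄, w₄) = (0, 0, 1.024) − 0.1·(0, 0, 2.048) = (0, 0, 0.8192)
u = 0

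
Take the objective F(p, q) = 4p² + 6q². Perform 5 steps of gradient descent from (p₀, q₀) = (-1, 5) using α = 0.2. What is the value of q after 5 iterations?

∇F = (8p, 12q)
Step 1: at (-1, 5), ∇F = (-8, 60) → (-1, 5) − 0.2·(-8, 60) = (0.6, -7)
Step 2: at (0.6, -7), ∇F = (4.8, -84) → (0.6, -7) − 0.2·(4.8, -84) = (-0.36, 9.8)
Step 3: at (-0.36, 9.8), ∇F = (-2.88, 117.6) → (-0.36, 9.8) − 0.2·(-2.88, 117.6) = (0.216, -13.72)
Step 4: at (0.216, -13.72), ∇F = (1.728, -164.64) → (0.216, -13.72) − 0.2·(1.728, -164.64) = (-0.1296, 19.208)
Step 5: at (-0.1296, 19.208), ∇F = (-1.0368, 230.496) → (-0.1296, 19.208) − 0.2·(-1.0368, 230.496) = (0.07776, -26.8912)
q = -26.8912

-26.8912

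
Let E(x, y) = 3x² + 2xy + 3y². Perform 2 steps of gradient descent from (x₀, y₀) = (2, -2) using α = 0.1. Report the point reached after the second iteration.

(0.72, -0.72)

∇E = (6x + 2y, 2x + 6y)
(x₁, y₁) = (2, -2) − 0.1·(8, -8) = (1.2, -1.2)
(x₂, y₂) = (1.2, -1.2) − 0.1·(4.8, -4.8) = (0.72, -0.72)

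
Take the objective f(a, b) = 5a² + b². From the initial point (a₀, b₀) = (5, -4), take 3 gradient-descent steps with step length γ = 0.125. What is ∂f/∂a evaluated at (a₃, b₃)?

∇f = (10a, 2b)
(a₁, b₁) = (5, -4) − 0.125·(50, -8) = (-1.25, -3)
(a₂, b₂) = (-1.25, -3) − 0.125·(-12.5, -6) = (0.3125, -2.25)
(a₃, b₃) = (0.3125, -2.25) − 0.125·(3.125, -4.5) = (-0.078125, -1.6875)
∂f/∂a at (-0.078125, -1.6875) = -0.78125

-0.78125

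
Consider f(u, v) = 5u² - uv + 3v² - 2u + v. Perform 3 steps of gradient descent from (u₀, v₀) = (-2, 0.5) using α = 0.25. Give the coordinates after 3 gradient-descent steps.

∇f = (10u - v - 2, -u + 6v + 1)
(u₁, v₁) = (-2, 0.5) − 0.25·(-22.5, 6) = (3.625, -1)
(u₂, v₂) = (3.625, -1) − 0.25·(35.25, -8.625) = (-5.1875, 1.15625)
(u₃, v₃) = (-5.1875, 1.15625) − 0.25·(-55.03125, 13.125) = (8.5703125, -2.125)

(8.5703125, -2.125)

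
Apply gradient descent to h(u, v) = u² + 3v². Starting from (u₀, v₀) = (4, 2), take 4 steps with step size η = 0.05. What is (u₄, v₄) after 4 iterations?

(2.6244, 0.4802)

∇h = (2u, 6v)
(u₁, v₁) = (4, 2) − 0.05·(8, 12) = (3.6, 1.4)
(u₂, v₂) = (3.6, 1.4) − 0.05·(7.2, 8.4) = (3.24, 0.98)
(u₃, v₃) = (3.24, 0.98) − 0.05·(6.48, 5.88) = (2.916, 0.686)
(u₄, v₄) = (2.916, 0.686) − 0.05·(5.832, 4.116) = (2.6244, 0.4802)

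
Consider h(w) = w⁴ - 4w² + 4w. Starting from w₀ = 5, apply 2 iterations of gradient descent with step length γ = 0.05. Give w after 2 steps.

h′(w) = 4w³ - 8w + 4
Step 1: h′(5) = 464; w₁ = 5 − 0.05·464 = -18.2
Step 2: h′(-18.2) = -23964.672; w₂ = -18.2 − 0.05·(-23964.672) = 1180.0336

1180.0336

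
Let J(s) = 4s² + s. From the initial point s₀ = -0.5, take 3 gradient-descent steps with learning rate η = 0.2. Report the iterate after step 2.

J′(s) = 8s + 1
s₁ = -0.5 − 0.2·(-3) = 0.1
s₂ = 0.1 − 0.2·1.8 = -0.26

-0.26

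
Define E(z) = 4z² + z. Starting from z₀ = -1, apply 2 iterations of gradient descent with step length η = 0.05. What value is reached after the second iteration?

-0.44

E′(z) = 8z + 1
Step 1: E′(-1) = -7; z₁ = -1 − 0.05·(-7) = -0.65
Step 2: E′(-0.65) = -4.2; z₂ = -0.65 − 0.05·(-4.2) = -0.44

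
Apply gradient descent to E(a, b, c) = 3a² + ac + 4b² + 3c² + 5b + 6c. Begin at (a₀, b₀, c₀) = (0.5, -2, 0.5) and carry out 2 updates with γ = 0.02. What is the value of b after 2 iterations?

-1.5952

∇E = (6a + c, 8b + 5, a + 6c + 6)
(a₁, b₁, c₁) = (0.5, -2, 0.5) − 0.02·(3.5, -11, 9.5) = (0.43, -1.78, 0.31)
(a₂, b₂, c₂) = (0.43, -1.78, 0.31) − 0.02·(2.89, -9.24, 8.29) = (0.3722, -1.5952, 0.1442)
b = -1.5952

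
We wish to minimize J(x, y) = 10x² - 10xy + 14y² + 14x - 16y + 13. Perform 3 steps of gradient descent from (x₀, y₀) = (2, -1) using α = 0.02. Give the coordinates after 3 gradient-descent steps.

(-0.03776, 0.619968)

∇J = (20x - 10y + 14, -10x + 28y - 16)
(x₁, y₁) = (2, -1) − 0.02·(64, -64) = (0.72, 0.28)
(x₂, y₂) = (0.72, 0.28) − 0.02·(25.6, -15.36) = (0.208, 0.5872)
(x₃, y₃) = (0.208, 0.5872) − 0.02·(12.288, -1.6384) = (-0.03776, 0.619968)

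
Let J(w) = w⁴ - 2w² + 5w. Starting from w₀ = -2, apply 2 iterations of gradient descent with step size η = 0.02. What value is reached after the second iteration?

-1.50947776

J′(w) = 4w³ - 4w + 5
w₁ = -2 − 0.02·(-19) = -1.62
w₂ = -1.62 − 0.02·(-5.526112) = -1.50947776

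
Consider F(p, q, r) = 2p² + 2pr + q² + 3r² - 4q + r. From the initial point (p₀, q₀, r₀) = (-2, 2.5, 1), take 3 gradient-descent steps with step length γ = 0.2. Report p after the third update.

∇F = (4p + 2r, 2q - 4, 2p + 6r + 1)
(p₁, q₁, r₁) = (-2, 2.5, 1) − 0.2·(-6, 1, 3) = (-0.8, 2.3, 0.4)
(p₂, q₂, r₂) = (-0.8, 2.3, 0.4) − 0.2·(-2.4, 0.6, 1.8) = (-0.32, 2.18, 0.04)
(p₃, q₃, r₃) = (-0.32, 2.18, 0.04) − 0.2·(-1.2, 0.36, 0.6) = (-0.08, 2.108, -0.08)
p = -0.08

-0.08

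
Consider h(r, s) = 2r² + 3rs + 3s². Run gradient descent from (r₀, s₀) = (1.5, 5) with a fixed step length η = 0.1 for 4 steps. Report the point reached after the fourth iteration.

∇h = (4r + 3s, 3r + 6s)
(r₁, s₁) = (1.5, 5) − 0.1·(21, 34.5) = (-0.6, 1.55)
(r₂, s₂) = (-0.6, 1.55) − 0.1·(2.25, 7.5) = (-0.825, 0.8)
(r₃, s₃) = (-0.825, 0.8) − 0.1·(-0.9, 2.325) = (-0.735, 0.5675)
(r₄, s₄) = (-0.735, 0.5675) − 0.1·(-1.2375, 1.2) = (-0.61125, 0.4475)

(-0.61125, 0.4475)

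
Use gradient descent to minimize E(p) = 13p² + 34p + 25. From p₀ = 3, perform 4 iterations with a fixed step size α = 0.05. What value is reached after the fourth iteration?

E′(p) = 26p + 34
p₁ = 3 − 0.05·112 = -2.6
p₂ = -2.6 − 0.05·(-33.6) = -0.92
p₃ = -0.92 − 0.05·10.08 = -1.424
p₄ = -1.424 − 0.05·(-3.024) = -1.2728

-1.2728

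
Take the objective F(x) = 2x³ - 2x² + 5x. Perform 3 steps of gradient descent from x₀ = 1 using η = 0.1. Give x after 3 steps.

-0.6983736

F′(x) = 6x² - 4x + 5
x₁ = 1 − 0.1·7 = 0.3
x₂ = 0.3 − 0.1·4.34 = -0.134
x₃ = -0.134 − 0.1·5.643736 = -0.6983736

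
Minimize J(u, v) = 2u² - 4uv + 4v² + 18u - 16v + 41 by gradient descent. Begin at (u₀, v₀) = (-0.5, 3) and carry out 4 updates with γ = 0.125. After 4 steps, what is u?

∇J = (4u - 4v + 18, -4u + 8v - 16)
(u₁, v₁) = (-0.5, 3) − 0.125·(4, 10) = (-1, 1.75)
(u₂, v₂) = (-1, 1.75) − 0.125·(7, 2) = (-1.875, 1.5)
(u₃, v₃) = (-1.875, 1.5) − 0.125·(4.5, 3.5) = (-2.4375, 1.0625)
(u₄, v₄) = (-2.4375, 1.0625) − 0.125·(4, 2.25) = (-2.9375, 0.78125)
u = -2.9375

-2.9375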